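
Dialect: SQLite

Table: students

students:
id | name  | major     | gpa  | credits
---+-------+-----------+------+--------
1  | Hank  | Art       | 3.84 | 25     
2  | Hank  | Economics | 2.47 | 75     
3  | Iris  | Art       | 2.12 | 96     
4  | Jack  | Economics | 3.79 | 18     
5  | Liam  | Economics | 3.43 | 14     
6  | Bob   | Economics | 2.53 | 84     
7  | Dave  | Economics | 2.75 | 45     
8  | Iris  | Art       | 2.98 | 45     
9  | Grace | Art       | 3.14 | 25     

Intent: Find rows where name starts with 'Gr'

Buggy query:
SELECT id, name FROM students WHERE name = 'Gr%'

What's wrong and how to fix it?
Bug: Wildcards only work with LIKE; '=' treats '%' as a literal character

Fix: Replace '=' with LIKE so 'Gr%' is treated as a pattern

Corrected query:
SELECT id, name FROM students WHERE name LIKE 'Gr%'

Result:
id | name 
---+------
9  | Grace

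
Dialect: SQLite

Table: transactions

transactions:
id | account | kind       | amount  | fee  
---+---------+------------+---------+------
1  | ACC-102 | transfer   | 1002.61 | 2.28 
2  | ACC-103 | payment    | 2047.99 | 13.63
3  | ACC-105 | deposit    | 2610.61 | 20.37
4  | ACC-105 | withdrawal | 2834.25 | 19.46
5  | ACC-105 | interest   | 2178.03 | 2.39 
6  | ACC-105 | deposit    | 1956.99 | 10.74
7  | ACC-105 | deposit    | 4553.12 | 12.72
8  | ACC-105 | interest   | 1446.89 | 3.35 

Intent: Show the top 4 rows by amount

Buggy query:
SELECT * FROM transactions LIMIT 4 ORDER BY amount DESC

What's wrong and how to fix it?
Bug: ORDER BY cannot follow LIMIT; LIMIT is the final clause

Fix: Swap the clauses: ORDER BY first, then LIMIT

Corrected query:
SELECT * FROM transactions ORDER BY amount DESC LIMIT 4

Result:
id | account | kind       | amount  | fee  
---+---------+------------+---------+------
7  | ACC-105 | deposit    | 4553.12 | 12.72
4  | ACC-105 | withdrawal | 2834.25 | 19.46
3  | ACC-105 | deposit    | 2610.61 | 20.37
5  | ACC-105 | interest   | 2178.03 | 2.39 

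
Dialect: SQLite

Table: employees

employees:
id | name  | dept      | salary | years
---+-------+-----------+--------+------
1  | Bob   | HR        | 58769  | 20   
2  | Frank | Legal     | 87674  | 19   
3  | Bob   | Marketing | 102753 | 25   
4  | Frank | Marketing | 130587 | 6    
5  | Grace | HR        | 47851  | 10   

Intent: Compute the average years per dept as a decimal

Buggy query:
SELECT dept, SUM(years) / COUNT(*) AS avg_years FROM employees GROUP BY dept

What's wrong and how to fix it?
Bug: SUM(years) and COUNT(*) are both integers; the division truncates the fractional part

Fix: Multiply by 1.0 (or CAST to REAL) to force floating-point division

Corrected query:
SELECT dept, SUM(years) * 1.0 / COUNT(*) AS avg_years FROM employees GROUP BY dept

Result:
dept      | avg_years
----------+----------
HR        | 15       
Legal     | 19       
Marketing | 15.5     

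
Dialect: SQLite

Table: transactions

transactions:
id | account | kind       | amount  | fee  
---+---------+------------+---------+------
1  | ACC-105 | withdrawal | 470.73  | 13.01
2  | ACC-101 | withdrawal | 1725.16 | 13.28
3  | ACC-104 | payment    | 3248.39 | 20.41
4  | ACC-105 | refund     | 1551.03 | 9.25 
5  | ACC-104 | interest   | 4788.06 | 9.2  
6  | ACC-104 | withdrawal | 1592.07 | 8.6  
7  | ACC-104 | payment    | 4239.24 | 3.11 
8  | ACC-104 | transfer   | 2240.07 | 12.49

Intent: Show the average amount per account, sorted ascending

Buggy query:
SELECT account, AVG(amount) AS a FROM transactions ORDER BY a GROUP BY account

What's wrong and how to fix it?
Bug: GROUP BY must precede ORDER BY

Fix: Move ORDER BY to the end, after GROUP BY

Corrected query:
SELECT account, AVG(amount) AS a FROM transactions GROUP BY account ORDER BY a

Result:
account | a       
--------+---------
ACC-105 | 1010.88 
ACC-101 | 1725.16 
ACC-104 | 3221.566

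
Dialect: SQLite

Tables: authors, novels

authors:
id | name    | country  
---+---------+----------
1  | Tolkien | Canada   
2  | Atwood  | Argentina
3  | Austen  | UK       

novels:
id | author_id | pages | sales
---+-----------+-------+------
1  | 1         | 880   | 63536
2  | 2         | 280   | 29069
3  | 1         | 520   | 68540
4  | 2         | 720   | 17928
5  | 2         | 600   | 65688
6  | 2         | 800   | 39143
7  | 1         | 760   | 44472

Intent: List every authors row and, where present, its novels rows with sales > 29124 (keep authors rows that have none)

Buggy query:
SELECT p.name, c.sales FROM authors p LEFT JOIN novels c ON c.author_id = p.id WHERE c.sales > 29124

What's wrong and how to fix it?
Bug: Filtering c.sales in WHERE discards the NULL rows produced by LEFT JOIN, turning it into an inner join

Fix: Put 'c.sales > 29124' in the JOIN's ON clause instead of WHERE

Corrected query:
SELECT p.name, c.sales FROM authors p LEFT JOIN novels c ON c.author_id = p.id AND c.sales > 29124

Result:
name    | sales
--------+------
Tolkien | 44472
Tolkien | 63536
Tolkien | 68540
Atwood  | 39143
Atwood  | 65688
Austen  | NULL 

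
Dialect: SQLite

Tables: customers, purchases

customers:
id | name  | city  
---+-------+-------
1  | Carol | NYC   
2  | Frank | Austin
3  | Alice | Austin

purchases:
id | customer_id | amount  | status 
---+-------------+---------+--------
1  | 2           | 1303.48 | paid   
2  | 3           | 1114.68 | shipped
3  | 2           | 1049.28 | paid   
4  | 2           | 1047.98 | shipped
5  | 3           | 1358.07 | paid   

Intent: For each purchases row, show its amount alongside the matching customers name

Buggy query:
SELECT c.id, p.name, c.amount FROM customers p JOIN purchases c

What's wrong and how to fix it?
Bug: JOIN with no ON clause produces a cartesian product; every purchases row pairs with every customers row

Fix: Add ON c.customer_id = p.id to the JOIN

Corrected query:
SELECT c.id, p.name, c.amount FROM customers p JOIN purchases c ON c.customer_id = p.id

Result:
id | name  | amount 
---+-------+--------
1  | Frank | 1303.48
2  | Alice | 1114.68
3  | Frank | 1049.28
4  | Frank | 1047.98
5  | Alice | 1358.07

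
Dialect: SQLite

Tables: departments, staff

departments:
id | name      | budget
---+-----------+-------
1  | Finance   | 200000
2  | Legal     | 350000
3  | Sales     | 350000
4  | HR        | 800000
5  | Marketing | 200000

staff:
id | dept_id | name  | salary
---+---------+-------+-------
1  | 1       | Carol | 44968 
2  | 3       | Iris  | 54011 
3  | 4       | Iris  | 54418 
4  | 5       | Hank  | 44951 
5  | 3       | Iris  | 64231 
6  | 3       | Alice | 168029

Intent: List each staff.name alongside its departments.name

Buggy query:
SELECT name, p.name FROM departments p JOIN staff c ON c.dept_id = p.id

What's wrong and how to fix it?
Bug: Both tables have a 'name' column; the unqualified reference is ambiguous

Fix: Qualify the column with its table alias (c.name)

Corrected query:
SELECT c.name, p.name FROM departments p JOIN staff c ON c.dept_id = p.id

Result:
name  | name     
------+----------
Carol | Finance  
Iris  | Sales    
Iris  | HR       
Hank  | Marketing
Iris  | Sales    
Alice | Sales    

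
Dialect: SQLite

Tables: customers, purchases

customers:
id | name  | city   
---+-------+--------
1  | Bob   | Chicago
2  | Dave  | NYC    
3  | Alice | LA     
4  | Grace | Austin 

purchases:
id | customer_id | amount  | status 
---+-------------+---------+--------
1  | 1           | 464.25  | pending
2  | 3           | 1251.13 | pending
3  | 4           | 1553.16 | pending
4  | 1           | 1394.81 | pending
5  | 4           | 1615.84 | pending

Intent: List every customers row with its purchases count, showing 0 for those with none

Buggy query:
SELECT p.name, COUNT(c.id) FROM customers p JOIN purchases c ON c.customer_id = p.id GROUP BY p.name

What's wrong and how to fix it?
Bug: An inner join excludes parents with zero children

Fix: Use LEFT JOIN so parents without children still appear (COUNT(c.id) gives 0)

Corrected query:
SELECT p.name, COUNT(c.id) FROM customers p LEFT JOIN purchases c ON c.customer_id = p.id GROUP BY p.name

Result:
name  | COUNT(c.id)
------+------------
Alice | 1          
Bob   | 2          
Dave  | 0          
Grace | 2          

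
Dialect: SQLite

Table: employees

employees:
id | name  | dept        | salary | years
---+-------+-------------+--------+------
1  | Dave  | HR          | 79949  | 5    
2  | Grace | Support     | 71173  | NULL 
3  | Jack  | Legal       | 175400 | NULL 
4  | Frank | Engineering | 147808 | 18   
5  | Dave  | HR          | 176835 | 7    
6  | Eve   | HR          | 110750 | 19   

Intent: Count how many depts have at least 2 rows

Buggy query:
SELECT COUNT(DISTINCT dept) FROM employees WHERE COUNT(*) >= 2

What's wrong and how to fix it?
Bug: COUNT(*) cannot appear in WHERE; the per-group count doesn't exist yet

Fix: Use a subquery that GROUPs and filters with HAVING, then count its rows

Corrected query:
SELECT COUNT(*) FROM (SELECT dept FROM employees GROUP BY dept HAVING COUNT(*) >= 2)

Result:
COUNT(*)
--------
1       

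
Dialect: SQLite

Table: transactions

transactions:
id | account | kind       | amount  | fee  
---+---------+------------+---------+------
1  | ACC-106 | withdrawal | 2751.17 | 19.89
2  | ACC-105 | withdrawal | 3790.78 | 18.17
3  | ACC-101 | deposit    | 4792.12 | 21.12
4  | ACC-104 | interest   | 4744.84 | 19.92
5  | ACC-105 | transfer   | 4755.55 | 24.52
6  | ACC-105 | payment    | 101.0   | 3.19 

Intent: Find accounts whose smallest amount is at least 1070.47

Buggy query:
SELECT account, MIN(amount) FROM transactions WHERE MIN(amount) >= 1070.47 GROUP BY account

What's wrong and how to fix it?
Bug: Aggregates like MIN are computed per group after WHERE runs

Fix: Replace WHERE with HAVING after the GROUP BY

Corrected query:
SELECT account, MIN(amount) FROM transactions GROUP BY account HAVING MIN(amount) >= 1070.47

Result:
account | MIN(amount)
--------+------------
ACC-101 | 4792.12    
ACC-104 | 4744.84    
ACC-106 | 2751.17    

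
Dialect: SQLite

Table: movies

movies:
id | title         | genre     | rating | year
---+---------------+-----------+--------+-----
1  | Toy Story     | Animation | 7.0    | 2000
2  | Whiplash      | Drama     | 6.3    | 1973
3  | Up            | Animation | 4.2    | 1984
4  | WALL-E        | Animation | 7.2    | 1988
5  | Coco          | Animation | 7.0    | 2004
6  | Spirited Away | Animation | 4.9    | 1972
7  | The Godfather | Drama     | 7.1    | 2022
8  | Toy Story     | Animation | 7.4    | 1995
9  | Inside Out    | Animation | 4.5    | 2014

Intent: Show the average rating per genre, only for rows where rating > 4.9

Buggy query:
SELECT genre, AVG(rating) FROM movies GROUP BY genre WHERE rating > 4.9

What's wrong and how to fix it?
Bug: WHERE cannot follow GROUP BY

Fix: Move the WHERE clause before GROUP BY

Corrected query:
SELECT genre, AVG(rating) FROM movies WHERE rating > 4.9 GROUP BY genre

Result:
genre     | AVG(rating)
----------+------------
Animation | 7.15       
Drama     | 6.7        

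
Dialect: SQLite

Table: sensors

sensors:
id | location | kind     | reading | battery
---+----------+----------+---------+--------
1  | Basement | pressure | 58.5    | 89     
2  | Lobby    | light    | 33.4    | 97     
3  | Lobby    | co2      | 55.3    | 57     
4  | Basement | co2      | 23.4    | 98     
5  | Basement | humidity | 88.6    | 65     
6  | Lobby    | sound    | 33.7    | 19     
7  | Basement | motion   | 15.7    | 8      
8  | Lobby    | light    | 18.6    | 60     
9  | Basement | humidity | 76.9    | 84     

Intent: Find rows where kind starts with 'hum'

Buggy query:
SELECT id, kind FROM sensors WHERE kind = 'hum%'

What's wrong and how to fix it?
Bug: Wildcards only work with LIKE; '=' treats '%' as a literal character

Fix: Use LIKE for wildcard pattern matching

Corrected query:
SELECT id, kind FROM sensors WHERE kind LIKE 'hum%'

Result:
id | kind    
---+---------
5  | humidity
9  | humidity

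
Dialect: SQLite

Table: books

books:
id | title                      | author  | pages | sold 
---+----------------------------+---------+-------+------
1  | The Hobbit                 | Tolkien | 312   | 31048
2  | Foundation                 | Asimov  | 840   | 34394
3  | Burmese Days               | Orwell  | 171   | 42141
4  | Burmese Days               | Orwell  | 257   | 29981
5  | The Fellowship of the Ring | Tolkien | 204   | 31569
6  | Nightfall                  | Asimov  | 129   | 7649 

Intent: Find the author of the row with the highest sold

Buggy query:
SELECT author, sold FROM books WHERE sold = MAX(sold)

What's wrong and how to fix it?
Bug: MAX(sold) is an aggregate and cannot be used directly in WHERE

Fix: Use a subquery: WHERE sold = (SELECT MAX(sold) FROM books)

Corrected query:
SELECT author, sold FROM books WHERE sold = (SELECT MAX(sold) FROM books)

Result:
author | sold 
-------+------
Orwell | 42141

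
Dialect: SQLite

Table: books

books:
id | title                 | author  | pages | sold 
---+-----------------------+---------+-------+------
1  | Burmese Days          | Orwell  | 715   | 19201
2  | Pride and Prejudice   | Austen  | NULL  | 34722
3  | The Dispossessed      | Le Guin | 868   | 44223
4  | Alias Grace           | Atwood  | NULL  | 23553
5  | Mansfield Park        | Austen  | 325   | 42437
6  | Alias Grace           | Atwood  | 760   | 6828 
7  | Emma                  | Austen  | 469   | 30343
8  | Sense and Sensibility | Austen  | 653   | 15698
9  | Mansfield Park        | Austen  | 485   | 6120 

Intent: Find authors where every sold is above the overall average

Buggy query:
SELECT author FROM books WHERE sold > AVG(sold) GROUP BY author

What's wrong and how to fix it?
Bug: AVG() is an aggregate; it can't sit directly in WHERE

Fix: Use a subquery for AVG and a HAVING MIN(...) filter so the condition holds for every row in the group

Corrected query:
SELECT author FROM books GROUP BY author HAVING MIN(sold) > (SELECT AVG(sold) FROM books)

Result:
author 
-------
Le Guin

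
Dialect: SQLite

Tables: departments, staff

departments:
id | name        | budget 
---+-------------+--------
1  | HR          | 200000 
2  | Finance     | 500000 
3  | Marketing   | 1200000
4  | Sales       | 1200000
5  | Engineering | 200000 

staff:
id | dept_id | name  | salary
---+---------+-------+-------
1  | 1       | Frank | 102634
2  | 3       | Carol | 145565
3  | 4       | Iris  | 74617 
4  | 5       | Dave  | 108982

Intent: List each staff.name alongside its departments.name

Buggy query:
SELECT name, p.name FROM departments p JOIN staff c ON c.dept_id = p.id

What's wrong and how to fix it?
Bug: 'name' exists in both joined tables, so the database can't tell which one is meant

Fix: Prefix ambiguous columns with the table alias

Corrected query:
SELECT c.name, p.name FROM departments p JOIN staff c ON c.dept_id = p.id

Result:
name  | name       
------+------------
Frank | HR         
Carol | Marketing  
Iris  | Sales      
Dave  | Engineering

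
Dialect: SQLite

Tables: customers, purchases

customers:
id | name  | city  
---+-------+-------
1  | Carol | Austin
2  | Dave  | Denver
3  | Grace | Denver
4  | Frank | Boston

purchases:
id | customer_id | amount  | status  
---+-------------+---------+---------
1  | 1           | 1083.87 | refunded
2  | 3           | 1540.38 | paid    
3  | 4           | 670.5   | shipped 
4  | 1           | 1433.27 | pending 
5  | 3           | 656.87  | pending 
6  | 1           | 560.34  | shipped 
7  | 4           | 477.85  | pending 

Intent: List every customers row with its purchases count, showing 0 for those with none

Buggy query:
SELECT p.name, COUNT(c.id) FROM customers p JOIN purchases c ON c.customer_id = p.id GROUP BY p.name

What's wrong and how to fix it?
Bug: An inner join excludes parents with zero children

Fix: Use LEFT JOIN so parents without children still appear (COUNT(c.id) gives 0)

Corrected query:
SELECT p.name, COUNT(c.id) FROM customers p LEFT JOIN purchases c ON c.customer_id = p.id GROUP BY p.name

Result:
name  | COUNT(c.id)
------+------------
Carol | 3          
Dave  | 0          
Frank | 2          
Grace | 2          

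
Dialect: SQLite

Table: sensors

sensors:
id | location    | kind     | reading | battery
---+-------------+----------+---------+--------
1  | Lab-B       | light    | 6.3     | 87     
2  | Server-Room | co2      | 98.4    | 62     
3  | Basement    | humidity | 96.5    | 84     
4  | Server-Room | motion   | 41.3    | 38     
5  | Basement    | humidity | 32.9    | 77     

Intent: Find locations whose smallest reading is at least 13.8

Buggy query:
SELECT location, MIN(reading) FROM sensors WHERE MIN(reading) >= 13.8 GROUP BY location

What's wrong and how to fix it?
Bug: MIN() in WHERE is a misuse of aggregate

Fix: Use HAVING for the per-group MIN condition

Corrected query:
SELECT location, MIN(reading) FROM sensors GROUP BY location HAVING MIN(reading) >= 13.8

Result:
location    | MIN(reading)
------------+-------------
Basement    | 32.9        
Server-Room | 41.3        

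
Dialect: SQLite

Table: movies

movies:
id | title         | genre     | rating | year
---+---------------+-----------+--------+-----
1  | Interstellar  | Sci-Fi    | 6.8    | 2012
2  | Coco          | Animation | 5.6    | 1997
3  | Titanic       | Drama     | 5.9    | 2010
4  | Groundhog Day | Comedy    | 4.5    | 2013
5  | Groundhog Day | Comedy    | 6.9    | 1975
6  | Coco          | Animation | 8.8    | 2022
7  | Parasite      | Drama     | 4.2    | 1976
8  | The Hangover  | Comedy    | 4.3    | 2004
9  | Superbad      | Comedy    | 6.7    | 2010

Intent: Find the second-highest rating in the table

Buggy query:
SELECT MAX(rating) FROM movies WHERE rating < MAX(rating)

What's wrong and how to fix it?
Bug: The inner MAX is an aggregate inside WHERE, which is not allowed

Fix: Put the inner MAX in a scalar subquery

Corrected query:
SELECT MAX(rating) FROM movies WHERE rating < (SELECT MAX(rating) FROM movies)

Result:
MAX(rating)
-----------
6.9        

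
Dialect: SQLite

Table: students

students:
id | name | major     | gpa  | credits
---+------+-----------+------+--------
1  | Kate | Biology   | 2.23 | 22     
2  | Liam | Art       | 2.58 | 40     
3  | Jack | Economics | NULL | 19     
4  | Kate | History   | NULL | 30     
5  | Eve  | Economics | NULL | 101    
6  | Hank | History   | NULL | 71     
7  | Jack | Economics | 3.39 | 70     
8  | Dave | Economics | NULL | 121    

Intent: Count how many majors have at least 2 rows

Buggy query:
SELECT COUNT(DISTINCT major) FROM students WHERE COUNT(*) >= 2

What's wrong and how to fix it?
Bug: COUNT(*) cannot appear in WHERE; the per-group count doesn't exist yet

Fix: Use a subquery that GROUPs and filters with HAVING, then count its rows

Corrected query:
SELECT COUNT(*) FROM (SELECT major FROM students GROUP BY major HAVING COUNT(*) >= 2)

Result:
COUNT(*)
--------
2       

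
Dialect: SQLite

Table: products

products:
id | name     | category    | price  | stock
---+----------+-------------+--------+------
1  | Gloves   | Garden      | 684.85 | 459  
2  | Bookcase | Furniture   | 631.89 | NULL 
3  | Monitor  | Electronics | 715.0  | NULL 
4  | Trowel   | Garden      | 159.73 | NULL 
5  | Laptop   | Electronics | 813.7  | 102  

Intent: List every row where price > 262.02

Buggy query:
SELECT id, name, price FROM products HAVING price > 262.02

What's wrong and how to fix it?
Bug: HAVING filters the output of aggregation, but this query has no GROUP BY and no aggregate functions, so SQLite rejects it (HAVING clause on a non-aggregate query); the condition here is per row

Fix: Replace HAVING with WHERE since the condition applies to individual rows

Corrected query:
SELECT id, name, price FROM products WHERE price > 262.02

Result:
id | name     | price 
---+----------+-------
1  | Gloves   | 684.85
2  | Bookcase | 631.89
3  | Monitor  | 715   
5  | Laptop   | 813.7 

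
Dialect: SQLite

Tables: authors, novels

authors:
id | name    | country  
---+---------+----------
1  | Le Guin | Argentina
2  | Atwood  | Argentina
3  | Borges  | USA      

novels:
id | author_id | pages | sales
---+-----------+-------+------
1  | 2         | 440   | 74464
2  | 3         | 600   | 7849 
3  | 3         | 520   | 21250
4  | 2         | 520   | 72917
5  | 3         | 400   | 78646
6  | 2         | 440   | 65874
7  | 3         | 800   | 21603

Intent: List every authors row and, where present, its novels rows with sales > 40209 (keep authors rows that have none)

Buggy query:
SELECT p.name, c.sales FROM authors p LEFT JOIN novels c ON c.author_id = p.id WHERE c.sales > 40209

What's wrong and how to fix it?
Bug: A WHERE condition on the right-hand table after LEFT JOIN drops unmatched parents

Fix: Put 'c.sales > 40209' in the JOIN's ON clause instead of WHERE

Corrected query:
SELECT p.name, c.sales FROM authors p LEFT JOIN novels c ON c.author_id = p.id AND c.sales > 40209

Result:
name    | sales
--------+------
Le Guin | NULL 
Atwood  | 65874
Atwood  | 72917
Atwood  | 74464
Borges  | 78646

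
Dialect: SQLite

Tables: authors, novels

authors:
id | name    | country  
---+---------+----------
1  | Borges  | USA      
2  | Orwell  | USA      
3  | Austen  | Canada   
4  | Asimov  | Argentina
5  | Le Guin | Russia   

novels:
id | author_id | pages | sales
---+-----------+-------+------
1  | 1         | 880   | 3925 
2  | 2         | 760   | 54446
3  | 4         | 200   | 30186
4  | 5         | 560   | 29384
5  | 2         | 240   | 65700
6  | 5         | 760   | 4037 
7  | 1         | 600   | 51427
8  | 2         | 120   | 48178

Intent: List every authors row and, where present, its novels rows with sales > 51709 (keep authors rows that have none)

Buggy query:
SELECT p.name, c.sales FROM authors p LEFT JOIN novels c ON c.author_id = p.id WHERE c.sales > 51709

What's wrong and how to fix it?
Bug: A WHERE condition on the right-hand table after LEFT JOIN drops unmatched parents

Fix: Put 'c.sales > 51709' in the JOIN's ON clause instead of WHERE

Corrected query:
SELECT p.name, c.sales FROM authors p LEFT JOIN novels c ON c.author_id = p.id AND c.sales > 51709

Result:
name    | sales
--------+------
Borges  | NULL 
Orwell  | 54446
Orwell  | 65700
Austen  | NULL 
Asimov  | NULL 
Le Guin | NULL 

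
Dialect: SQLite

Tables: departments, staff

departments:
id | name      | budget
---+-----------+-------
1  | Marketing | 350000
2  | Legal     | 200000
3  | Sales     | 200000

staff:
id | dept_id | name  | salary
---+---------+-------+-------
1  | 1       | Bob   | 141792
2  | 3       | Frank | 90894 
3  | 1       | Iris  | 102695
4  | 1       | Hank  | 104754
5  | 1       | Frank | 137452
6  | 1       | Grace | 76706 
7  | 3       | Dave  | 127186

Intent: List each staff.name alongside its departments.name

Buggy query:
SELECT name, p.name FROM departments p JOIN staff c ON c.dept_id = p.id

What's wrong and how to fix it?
Bug: 'name' exists in both joined tables, so the database can't tell which one is meant

Fix: Prefix ambiguous columns with the table alias

Corrected query:
SELECT c.name, p.name FROM departments p JOIN staff c ON c.dept_id = p.id

Result:
name  | name     
------+----------
Bob   | Marketing
Frank | Sales    
Iris  | Marketing
Hank  | Marketing
Frank | Marketing
Grace | Marketing
Dave  | Sales    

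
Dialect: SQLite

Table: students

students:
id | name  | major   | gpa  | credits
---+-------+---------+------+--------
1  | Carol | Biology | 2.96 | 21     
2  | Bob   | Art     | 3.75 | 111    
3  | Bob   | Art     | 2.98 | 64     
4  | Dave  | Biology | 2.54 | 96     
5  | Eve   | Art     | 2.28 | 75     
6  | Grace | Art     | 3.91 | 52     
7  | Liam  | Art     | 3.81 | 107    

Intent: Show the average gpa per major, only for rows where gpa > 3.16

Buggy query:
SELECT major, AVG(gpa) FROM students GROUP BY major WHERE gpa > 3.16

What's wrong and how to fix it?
Bug: WHERE cannot follow GROUP BY

Fix: Move the WHERE clause before GROUP BY

Corrected query:
SELECT major, AVG(gpa) FROM students WHERE gpa > 3.16 GROUP BY major

Result:
major | AVG(gpa)
------+---------
Art   | 3.823333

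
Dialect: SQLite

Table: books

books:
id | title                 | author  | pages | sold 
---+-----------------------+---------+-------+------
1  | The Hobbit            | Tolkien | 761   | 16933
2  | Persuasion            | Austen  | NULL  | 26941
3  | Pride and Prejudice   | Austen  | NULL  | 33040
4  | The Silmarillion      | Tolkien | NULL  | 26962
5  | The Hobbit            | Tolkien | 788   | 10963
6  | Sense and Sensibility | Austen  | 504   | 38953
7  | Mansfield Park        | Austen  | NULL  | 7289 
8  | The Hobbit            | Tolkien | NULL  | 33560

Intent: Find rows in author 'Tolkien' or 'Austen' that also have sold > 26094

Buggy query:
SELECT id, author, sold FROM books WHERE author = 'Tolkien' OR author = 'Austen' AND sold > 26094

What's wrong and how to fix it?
Bug: AND binds tighter than OR, so this parses as author = 'Tolkien' OR (author = 'Austen' AND sold > 26094)

Fix: Group the OR with parentheses (or use IN), then AND the threshold

Corrected query:
SELECT id, author, sold FROM books WHERE (author = 'Tolkien' OR author = 'Austen') AND sold > 26094

Result:
id | author  | sold 
---+---------+------
2  | Austen  | 26941
3  | Austen  | 33040
4  | Tolkien | 26962
6  | Austen  | 38953
8  | Tolkien | 33560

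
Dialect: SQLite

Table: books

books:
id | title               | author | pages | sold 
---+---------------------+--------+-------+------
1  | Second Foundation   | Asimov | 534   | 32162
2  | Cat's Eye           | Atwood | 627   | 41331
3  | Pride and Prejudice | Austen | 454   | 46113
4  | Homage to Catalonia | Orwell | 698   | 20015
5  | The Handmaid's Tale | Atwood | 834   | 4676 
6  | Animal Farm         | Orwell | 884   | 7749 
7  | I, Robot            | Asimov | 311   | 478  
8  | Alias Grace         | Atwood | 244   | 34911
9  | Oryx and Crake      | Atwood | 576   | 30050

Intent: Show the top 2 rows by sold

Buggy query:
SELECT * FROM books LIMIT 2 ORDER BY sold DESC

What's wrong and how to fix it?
Bug: ORDER BY cannot follow LIMIT; LIMIT is the final clause

Fix: Swap the clauses: ORDER BY first, then LIMIT

Corrected query:
SELECT * FROM books ORDER BY sold DESC LIMIT 2

Result:
id | title               | author | pages | sold 
---+---------------------+--------+-------+------
3  | Pride and Prejudice | Austen | 454   | 46113
2  | Cat's Eye           | Atwood | 627   | 41331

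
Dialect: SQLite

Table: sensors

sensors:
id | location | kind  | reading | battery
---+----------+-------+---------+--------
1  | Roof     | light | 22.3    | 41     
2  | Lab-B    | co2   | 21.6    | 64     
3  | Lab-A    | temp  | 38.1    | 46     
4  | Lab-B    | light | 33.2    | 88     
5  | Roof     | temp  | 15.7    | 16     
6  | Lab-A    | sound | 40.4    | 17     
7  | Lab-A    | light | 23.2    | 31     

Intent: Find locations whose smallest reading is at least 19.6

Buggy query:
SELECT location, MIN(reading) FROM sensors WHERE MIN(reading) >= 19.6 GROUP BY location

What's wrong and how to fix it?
Bug: MIN() in WHERE is a misuse of aggregate

Fix: Use HAVING for the per-group MIN condition

Corrected query:
SELECT location, MIN(reading) FROM sensors GROUP BY location HAVING MIN(reading) >= 19.6

Result:
location | MIN(reading)
---------+-------------
Lab-A    | 23.2        
Lab-B    | 21.6        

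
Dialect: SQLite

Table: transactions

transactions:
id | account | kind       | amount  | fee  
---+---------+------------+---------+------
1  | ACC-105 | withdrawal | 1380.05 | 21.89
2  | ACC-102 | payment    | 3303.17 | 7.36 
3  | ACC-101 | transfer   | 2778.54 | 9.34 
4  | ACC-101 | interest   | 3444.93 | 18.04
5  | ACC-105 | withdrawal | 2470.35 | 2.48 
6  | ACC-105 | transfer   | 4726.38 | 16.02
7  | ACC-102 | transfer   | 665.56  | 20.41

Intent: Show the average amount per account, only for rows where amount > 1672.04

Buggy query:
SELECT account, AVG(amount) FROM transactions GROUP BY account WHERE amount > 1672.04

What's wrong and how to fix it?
Bug: Row-level WHERE must come before GROUP BY in the clause order

Fix: Place WHERE between FROM and GROUP BY

Corrected query:
SELECT account, AVG(amount) FROM transactions WHERE amount > 1672.04 GROUP BY account

Result:
account | AVG(amount)
--------+------------
ACC-101 | 3111.735   
ACC-102 | 3303.17    
ACC-105 | 3598.365   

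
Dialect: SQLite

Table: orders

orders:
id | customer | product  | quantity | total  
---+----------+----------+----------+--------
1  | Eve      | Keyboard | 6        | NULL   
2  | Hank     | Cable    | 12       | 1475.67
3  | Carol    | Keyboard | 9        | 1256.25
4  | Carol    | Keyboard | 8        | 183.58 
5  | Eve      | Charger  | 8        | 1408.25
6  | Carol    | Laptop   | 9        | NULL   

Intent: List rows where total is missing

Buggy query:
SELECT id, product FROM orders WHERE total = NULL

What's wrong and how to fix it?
Bug: Comparing to NULL with '=' never matches; NULL = NULL is unknown, not true

Fix: Replace '= NULL' with 'IS NULL'

Corrected query:
SELECT id, product FROM orders WHERE total IS NULL

Result:
id | product 
---+---------
1  | Keyboard
6  | Laptop  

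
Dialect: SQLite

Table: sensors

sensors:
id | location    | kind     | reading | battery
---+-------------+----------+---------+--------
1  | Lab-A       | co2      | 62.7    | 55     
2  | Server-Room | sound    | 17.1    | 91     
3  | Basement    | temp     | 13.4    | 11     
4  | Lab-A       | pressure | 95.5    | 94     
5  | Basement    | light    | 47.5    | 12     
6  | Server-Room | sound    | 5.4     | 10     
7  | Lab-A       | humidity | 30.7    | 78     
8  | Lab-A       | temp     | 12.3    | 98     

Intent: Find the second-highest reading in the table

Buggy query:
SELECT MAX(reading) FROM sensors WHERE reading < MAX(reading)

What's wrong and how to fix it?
Bug: The inner MAX is an aggregate inside WHERE, which is not allowed

Fix: Put the inner MAX in a scalar subquery

Corrected query:
SELECT MAX(reading) FROM sensors WHERE reading < (SELECT MAX(reading) FROM sensors)

Result:
MAX(reading)
------------
62.7        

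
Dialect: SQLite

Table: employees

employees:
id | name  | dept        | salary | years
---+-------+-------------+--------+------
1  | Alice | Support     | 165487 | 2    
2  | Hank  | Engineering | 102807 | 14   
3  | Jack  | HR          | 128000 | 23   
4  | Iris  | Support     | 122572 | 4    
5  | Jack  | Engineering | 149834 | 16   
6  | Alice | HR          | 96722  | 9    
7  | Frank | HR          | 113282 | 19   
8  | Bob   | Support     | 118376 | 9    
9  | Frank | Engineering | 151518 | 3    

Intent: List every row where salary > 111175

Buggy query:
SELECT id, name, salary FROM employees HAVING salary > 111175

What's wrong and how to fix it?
Bug: This is a non-aggregate query (no GROUP BY, no aggregates), so in SQLite the HAVING clause is invalid here; a row-level condition belongs in WHERE

Fix: Replace HAVING with WHERE since the condition applies to individual rows

Corrected query:
SELECT id, name, salary FROM employees WHERE salary > 111175

Result:
id | name  | salary
---+-------+-------
1  | Alice | 165487
3  | Jack  | 128000
4  | Iris  | 122572
5  | Jack  | 149834
7  | Frank | 113282
8  | Bob   | 118376
9  | Frank | 151518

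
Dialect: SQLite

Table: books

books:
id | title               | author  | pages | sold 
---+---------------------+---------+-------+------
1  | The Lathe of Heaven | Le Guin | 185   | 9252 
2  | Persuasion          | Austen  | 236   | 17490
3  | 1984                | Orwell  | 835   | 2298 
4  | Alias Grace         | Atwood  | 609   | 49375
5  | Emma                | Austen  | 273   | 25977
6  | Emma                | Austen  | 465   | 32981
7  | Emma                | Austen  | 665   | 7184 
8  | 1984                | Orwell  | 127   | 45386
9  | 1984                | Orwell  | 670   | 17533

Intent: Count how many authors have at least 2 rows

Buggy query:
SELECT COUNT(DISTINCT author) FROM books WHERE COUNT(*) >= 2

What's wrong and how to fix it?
Bug: COUNT(*) cannot appear in WHERE; the per-group count doesn't exist yet

Fix: Use a subquery that GROUPs and filters with HAVING, then count its rows

Corrected query:
SELECT COUNT(*) FROM (SELECT author FROM books GROUP BY author HAVING COUNT(*) >= 2)

Result:
COUNT(*)
--------
2       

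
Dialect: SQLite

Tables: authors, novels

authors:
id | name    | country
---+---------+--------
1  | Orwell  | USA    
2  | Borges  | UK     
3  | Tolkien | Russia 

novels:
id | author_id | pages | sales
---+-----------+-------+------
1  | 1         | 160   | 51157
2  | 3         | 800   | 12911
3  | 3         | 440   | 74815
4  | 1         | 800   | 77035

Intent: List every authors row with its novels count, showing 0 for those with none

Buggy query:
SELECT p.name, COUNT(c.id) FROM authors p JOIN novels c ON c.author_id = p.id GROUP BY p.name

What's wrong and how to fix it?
Bug: INNER JOIN drops authors rows that have no matching novels rows

Fix: Use LEFT JOIN so parents without children still appear (COUNT(c.id) gives 0)

Corrected query:
SELECT p.name, COUNT(c.id) FROM authors p LEFT JOIN novels c ON c.author_id = p.id GROUP BY p.name

Result:
name    | COUNT(c.id)
--------+------------
Borges  | 0          
Orwell  | 2          
Tolkien | 2          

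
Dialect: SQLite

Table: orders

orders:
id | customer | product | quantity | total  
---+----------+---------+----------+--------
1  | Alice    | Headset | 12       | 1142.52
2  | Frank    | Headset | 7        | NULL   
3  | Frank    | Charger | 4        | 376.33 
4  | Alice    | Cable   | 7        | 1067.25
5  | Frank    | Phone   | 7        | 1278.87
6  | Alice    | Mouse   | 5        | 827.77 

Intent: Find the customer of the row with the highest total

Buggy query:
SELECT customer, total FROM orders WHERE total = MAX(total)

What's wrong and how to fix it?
Bug: MAX(total) is an aggregate and cannot be used directly in WHERE

Fix: Wrap MAX in a scalar subquery so WHERE compares against a single value

Corrected query:
SELECT customer, total FROM orders WHERE total = (SELECT MAX(total) FROM orders)

Result:
customer | total  
---------+--------
Frank    | 1278.87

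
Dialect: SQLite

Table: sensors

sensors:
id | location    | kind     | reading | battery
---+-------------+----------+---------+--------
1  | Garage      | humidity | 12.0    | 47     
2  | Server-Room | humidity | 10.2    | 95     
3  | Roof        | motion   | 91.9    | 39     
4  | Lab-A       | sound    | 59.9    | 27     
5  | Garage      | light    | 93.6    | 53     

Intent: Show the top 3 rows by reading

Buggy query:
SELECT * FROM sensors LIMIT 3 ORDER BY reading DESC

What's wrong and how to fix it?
Bug: ORDER BY cannot follow LIMIT; LIMIT is the final clause

Fix: Sort with ORDER BY, then apply LIMIT

Corrected query:
SELECT * FROM sensors ORDER BY reading DESC LIMIT 3

Result:
id | location | kind   | reading | battery
---+----------+--------+---------+--------
5  | Garage   | light  | 93.6    | 53     
3  | Roof     | motion | 91.9    | 39     
4  | Lab-A    | sound  | 59.9    | 27     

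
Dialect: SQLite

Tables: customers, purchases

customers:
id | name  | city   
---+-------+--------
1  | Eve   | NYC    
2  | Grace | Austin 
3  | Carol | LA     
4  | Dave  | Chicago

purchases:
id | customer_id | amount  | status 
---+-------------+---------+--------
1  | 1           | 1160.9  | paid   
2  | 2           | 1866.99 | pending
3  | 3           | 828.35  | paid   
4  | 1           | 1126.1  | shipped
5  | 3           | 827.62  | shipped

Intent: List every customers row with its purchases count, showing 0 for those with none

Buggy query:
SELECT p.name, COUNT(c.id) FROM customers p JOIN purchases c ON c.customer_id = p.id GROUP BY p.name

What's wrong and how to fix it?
Bug: An inner join excludes parents with zero children

Fix: Switch to LEFT JOIN to retain unmatched parent rows

Corrected query:
SELECT p.name, COUNT(c.id) FROM customers p LEFT JOIN purchases c ON c.customer_id = p.id GROUP BY p.name

Result:
name  | COUNT(c.id)
------+------------
Carol | 2          
Dave  | 0          
Eve   | 2          
Grace | 1          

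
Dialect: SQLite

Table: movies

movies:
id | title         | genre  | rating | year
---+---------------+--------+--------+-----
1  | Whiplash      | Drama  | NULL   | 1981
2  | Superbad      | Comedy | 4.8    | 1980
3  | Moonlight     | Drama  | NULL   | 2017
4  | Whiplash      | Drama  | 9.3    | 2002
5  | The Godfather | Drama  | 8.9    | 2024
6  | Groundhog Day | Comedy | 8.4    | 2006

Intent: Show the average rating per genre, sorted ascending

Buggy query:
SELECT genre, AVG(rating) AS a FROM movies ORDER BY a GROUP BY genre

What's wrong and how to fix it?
Bug: ORDER BY appears before GROUP BY; SQL clause order requires GROUP BY first

Fix: Reorder: SELECT … FROM … GROUP BY … ORDER BY …

Corrected query:
SELECT genre, AVG(rating) AS a FROM movies GROUP BY genre ORDER BY a

Result:
genre  | a  
-------+----
Comedy | 6.6
Drama  | 9.1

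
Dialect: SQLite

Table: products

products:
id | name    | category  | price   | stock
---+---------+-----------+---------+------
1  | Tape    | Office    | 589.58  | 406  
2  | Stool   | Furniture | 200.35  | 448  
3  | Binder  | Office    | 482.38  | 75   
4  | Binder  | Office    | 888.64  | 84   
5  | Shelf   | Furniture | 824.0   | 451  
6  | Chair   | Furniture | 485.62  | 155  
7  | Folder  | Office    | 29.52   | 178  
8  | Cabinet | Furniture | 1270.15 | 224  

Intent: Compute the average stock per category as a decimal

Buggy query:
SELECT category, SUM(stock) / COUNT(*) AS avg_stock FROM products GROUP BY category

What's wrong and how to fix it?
Bug: SUM(stock) and COUNT(*) are both integers; the division truncates the fractional part

Fix: Cast one side to REAL so the division keeps the fractional part

Corrected query:
SELECT category, SUM(stock) * 1.0 / COUNT(*) AS avg_stock FROM products GROUP BY category

Result:
category  | avg_stock
----------+----------
Furniture | 319.5    
Office    | 185.75   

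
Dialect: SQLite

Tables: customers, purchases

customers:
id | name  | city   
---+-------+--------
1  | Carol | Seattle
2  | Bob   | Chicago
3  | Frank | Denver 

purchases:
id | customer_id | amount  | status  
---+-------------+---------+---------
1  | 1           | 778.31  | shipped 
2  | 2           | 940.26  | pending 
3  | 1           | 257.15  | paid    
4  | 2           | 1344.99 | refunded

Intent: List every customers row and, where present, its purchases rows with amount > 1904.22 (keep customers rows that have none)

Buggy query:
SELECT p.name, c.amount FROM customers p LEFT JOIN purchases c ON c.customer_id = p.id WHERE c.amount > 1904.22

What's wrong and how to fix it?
Bug: Filtering c.amount in WHERE discards the NULL rows produced by LEFT JOIN, turning it into an inner join

Fix: Put 'c.amount > 1904.22' in the JOIN's ON clause instead of WHERE

Corrected query:
SELECT p.name, c.amount FROM customers p LEFT JOIN purchases c ON c.customer_id = p.id AND c.amount > 1904.22

Result:
name  | amount
------+-------
Carol | NULL  
Bob   | NULL  
Frank | NULL  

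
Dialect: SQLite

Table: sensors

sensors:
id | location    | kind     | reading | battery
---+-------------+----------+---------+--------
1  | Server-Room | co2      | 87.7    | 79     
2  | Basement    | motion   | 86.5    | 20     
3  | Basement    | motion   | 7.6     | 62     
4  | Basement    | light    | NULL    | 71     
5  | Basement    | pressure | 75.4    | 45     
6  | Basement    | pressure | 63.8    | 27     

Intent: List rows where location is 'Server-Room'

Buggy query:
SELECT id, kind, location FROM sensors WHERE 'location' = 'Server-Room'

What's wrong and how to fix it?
Bug: Single quotes denote string literals in SQL; the column name is being compared as a constant string

Fix: Remove the quotes around the column name (or use double quotes for an identifier)

Corrected query:
SELECT id, kind, location FROM sensors WHERE location = 'Server-Room'

Result:
id | kind | location   
---+------+------------
1  | co2  | Server-Room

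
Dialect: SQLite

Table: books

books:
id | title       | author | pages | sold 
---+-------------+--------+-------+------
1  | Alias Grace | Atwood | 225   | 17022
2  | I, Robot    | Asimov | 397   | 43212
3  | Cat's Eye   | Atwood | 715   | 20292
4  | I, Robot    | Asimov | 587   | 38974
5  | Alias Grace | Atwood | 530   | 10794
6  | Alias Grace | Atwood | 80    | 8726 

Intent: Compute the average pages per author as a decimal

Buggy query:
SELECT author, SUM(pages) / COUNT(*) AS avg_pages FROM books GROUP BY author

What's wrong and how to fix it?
Bug: SUM(pages) and COUNT(*) are both integers; the division truncates the fractional part

Fix: Multiply by 1.0 (or CAST to REAL) to force floating-point division

Corrected query:
SELECT author, SUM(pages) * 1.0 / COUNT(*) AS avg_pages FROM books GROUP BY author

Result:
author | avg_pages
-------+----------
Asimov | 492      
Atwood | 387.5    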